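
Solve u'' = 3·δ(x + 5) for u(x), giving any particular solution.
\frac{3|x + 5|}{2}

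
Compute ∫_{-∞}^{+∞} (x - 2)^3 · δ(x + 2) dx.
-64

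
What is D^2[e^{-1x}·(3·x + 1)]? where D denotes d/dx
\left(3 x - 5\right) e^{- x}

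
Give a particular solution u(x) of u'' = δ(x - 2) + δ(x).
\frac{|x - 2|}{2} + \frac{|x|}{2}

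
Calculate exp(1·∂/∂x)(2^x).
2^{x + 1}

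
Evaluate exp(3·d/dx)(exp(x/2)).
e^{\frac{x}{2} + \frac{3}{2}}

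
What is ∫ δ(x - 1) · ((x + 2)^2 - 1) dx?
8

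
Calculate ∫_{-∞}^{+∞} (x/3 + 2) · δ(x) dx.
2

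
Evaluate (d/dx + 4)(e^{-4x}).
0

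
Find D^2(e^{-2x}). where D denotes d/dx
4 e^{- 2 x}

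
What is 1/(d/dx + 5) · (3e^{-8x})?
- e^{- 8 x}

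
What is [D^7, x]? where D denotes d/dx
7D^{6}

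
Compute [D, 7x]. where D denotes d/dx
7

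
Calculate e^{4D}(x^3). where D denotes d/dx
x^{3} + 12 x^{2} + 48 x + 64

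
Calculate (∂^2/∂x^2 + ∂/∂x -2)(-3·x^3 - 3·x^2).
6 x^{3} - 3 x^{2} - 24 x - 6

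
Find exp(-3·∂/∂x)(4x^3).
4 x^{3} - 36 x^{2} + 108 x - 108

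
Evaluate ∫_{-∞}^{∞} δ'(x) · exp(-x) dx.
1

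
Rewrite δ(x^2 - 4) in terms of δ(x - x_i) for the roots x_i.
\frac{\delta(x - 2) + \delta(x + 2)}{4}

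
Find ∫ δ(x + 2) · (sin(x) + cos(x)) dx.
- \sin{\left(2 \right)} + \cos{\left(2 \right)}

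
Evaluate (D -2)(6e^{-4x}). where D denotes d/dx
- 36 e^{- 4 x}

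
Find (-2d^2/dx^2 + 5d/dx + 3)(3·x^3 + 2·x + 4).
9 x^{3} + 45 x^{2} - 30 x + 22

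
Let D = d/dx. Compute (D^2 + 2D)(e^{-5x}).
15 e^{- 5 x}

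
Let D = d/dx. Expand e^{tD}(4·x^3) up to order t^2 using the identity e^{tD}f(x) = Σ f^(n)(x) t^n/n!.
4 x \left(3 t^{2} + 3 t x + x^{2}\right)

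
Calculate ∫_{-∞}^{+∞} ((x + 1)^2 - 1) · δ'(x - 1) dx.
-4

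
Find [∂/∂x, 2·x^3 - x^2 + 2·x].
6 x^{2} - 2 x + 2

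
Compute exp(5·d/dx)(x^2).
x^{2} + 10 x + 25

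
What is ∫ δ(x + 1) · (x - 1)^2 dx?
4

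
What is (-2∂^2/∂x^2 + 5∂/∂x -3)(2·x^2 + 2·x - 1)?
- 6 x^{2} + 14 x + 5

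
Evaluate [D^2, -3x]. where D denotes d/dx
-6D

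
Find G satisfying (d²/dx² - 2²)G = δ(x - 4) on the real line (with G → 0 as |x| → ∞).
-\frac{e^{-2|x - 4|}}{4}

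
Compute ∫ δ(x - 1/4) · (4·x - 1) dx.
0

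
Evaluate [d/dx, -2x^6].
- 12 x^{5}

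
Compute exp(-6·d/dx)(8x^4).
8 x^{4} - 192 x^{3} + 1728 x^{2} - 6912 x + 10368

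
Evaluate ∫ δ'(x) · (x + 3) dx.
-1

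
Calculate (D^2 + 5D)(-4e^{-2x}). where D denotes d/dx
24 e^{- 2 x}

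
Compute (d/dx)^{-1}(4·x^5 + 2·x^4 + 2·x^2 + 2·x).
\frac{2 x^{6}}{3} + \frac{2 x^{5}}{5} + \frac{2 x^{3}}{3} + x^{2}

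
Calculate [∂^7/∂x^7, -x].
-7\frac{d^{6}}{dx^{6}}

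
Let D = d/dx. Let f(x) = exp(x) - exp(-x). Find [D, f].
2 \cosh{\left(x \right)}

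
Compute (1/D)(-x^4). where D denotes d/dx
- \frac{x^{5}}{5}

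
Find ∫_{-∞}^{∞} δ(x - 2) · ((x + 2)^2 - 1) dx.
15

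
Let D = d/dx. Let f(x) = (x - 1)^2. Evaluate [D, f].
2 x - 2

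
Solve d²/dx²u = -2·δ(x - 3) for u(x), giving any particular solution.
-|x - 3|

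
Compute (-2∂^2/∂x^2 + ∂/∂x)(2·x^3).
6 x \left(x - 4\right)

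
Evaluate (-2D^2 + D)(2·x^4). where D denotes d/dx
8 x^{2} \left(x - 6\right)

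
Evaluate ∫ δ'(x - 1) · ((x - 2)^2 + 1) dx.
2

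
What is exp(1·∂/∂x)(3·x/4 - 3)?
\frac{3 x}{4} - \frac{9}{4}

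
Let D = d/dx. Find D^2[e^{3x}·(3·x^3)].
9 x \left(3 x^{2} + 6 x + 2\right) e^{3 x}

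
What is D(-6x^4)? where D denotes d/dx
- 24 x^{3}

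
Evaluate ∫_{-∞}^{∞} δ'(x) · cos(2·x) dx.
0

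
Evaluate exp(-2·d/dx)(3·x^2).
3 x^{2} - 12 x + 12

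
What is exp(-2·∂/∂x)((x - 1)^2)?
x^{2} - 6 x + 9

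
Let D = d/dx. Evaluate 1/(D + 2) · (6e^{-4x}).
- 3 e^{- 4 x}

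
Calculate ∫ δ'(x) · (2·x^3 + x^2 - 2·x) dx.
2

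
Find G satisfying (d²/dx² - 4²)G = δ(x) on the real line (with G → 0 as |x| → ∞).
-\frac{e^{-4|x|}}{8}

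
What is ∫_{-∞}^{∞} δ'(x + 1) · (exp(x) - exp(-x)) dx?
- 2 \cosh{\left(1 \right)}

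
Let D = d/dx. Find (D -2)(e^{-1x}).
- 3 e^{- x}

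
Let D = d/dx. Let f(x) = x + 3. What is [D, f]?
1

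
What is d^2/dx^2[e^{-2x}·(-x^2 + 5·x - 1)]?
2 \left(- 2 x^{2} + 14 x - 13\right) e^{- 2 x}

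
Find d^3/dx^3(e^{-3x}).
- 27 e^{- 3 x}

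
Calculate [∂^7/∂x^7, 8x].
56\frac{d^{6}}{dx^{6}}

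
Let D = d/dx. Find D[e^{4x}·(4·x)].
\left(16 x + 4\right) e^{4 x}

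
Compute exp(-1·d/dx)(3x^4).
3 x^{4} - 12 x^{3} + 18 x^{2} - 12 x + 3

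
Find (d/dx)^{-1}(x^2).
\frac{x^{3}}{3}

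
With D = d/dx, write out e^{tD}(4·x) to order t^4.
4 t + 4 x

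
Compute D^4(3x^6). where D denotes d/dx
1080 x^{2}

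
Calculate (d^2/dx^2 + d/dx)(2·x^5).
10 x^{3} \left(x + 4\right)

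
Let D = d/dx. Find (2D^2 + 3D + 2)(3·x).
6 x + 9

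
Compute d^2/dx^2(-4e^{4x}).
- 64 e^{4 x}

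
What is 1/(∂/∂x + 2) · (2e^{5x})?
\frac{2 e^{5 x}}{7}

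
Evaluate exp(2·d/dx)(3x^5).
3 x^{5} + 30 x^{4} + 120 x^{3} + 240 x^{2} + 240 x + 96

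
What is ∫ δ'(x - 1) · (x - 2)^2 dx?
2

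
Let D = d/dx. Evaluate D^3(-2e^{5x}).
- 250 e^{5 x}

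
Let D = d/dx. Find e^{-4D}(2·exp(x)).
2 e^{x - 4}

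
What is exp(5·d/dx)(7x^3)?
7 x^{3} + 105 x^{2} + 525 x + 875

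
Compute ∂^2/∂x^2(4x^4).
48 x^{2}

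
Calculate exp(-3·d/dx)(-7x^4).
- 7 x^{4} + 84 x^{3} - 378 x^{2} + 756 x - 567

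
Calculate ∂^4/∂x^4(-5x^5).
- 600 x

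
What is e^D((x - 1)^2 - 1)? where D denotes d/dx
x^{2} - 1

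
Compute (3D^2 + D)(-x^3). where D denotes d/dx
3 x \left(- x - 6\right)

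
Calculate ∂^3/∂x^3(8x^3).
48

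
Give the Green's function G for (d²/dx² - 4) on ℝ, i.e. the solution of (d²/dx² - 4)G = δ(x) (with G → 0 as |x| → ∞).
-\frac{e^{-2|x|}}{4}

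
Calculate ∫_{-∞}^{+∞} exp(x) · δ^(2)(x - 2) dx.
e^{2}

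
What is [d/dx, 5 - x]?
-1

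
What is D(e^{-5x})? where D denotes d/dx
- 5 e^{- 5 x}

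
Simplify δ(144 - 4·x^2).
\frac{\delta(x - 6) + \delta(x + 6)}{48}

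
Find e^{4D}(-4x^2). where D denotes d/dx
- 4 x^{2} - 32 x - 64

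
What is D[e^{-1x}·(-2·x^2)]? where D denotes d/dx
2 x \left(x - 2\right) e^{- x}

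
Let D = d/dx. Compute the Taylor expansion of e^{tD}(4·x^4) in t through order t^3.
4 x \left(4 t^{3} + 6 t^{2} x + 4 t x^{2} + x^{3}\right)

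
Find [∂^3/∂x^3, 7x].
21\frac{d^{2}}{dx^{2}}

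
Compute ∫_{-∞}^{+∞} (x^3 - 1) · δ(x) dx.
-1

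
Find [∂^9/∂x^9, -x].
-9\frac{d^{8}}{dx^{8}}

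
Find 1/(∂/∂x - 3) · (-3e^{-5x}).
\frac{3 e^{- 5 x}}{8}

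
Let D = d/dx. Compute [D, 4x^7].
28 x^{6}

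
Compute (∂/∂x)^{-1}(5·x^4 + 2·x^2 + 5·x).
x^{5} + \frac{2 x^{3}}{3} + \frac{5 x^{2}}{2}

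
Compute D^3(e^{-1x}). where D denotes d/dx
- e^{- x}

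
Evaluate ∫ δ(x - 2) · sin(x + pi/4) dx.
\sin{\left(\frac{\pi}{4} + 2 \right)}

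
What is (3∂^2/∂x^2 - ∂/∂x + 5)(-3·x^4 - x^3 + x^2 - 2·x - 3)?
- 15 x^{4} + 7 x^{3} - 100 x^{2} - 30 x - 7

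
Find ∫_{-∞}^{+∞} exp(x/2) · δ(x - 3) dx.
e^{\frac{3}{2}}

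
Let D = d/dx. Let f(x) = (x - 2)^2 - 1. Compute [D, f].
2 x - 4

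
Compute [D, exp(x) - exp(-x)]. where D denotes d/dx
2 \cosh{\left(x \right)}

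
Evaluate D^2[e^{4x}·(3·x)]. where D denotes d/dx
\left(48 x + 24\right) e^{4 x}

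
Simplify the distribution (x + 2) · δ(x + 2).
0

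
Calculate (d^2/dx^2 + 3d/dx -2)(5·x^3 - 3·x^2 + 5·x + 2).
- 10 x^{3} + 51 x^{2} + 2 x + 5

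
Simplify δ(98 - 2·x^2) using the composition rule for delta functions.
\frac{\delta(x - 7) + \delta(x + 7)}{28}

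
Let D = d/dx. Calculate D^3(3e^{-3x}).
- 81 e^{- 3 x}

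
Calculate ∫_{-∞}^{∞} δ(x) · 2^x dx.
1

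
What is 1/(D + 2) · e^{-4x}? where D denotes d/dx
- \frac{e^{- 4 x}}{2}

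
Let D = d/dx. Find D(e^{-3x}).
- 3 e^{- 3 x}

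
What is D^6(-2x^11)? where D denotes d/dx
- 665280 x^{5}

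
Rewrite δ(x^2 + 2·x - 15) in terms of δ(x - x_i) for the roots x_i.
\frac{\delta(x - 3) + \delta(x + 5)}{8}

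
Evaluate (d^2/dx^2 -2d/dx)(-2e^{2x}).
0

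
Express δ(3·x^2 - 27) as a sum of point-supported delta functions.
\frac{\delta(x - 3) + \delta(x + 3)}{18}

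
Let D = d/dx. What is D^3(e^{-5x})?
- 125 e^{- 5 x}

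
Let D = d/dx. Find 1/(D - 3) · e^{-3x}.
- \frac{e^{- 3 x}}{6}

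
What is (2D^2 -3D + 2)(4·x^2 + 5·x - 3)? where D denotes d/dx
8 x^{2} - 14 x - 5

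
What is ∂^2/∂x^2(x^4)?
12 x^{2}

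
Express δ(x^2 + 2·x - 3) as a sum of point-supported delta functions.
\frac{\delta(x - 1) + \delta(x + 3)}{4}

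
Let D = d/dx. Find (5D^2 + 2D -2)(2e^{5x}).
266 e^{5 x}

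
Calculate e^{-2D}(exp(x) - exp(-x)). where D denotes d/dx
- e^{2 - x} + e^{x - 2}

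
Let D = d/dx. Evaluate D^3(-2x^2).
0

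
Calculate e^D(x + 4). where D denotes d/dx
x + 5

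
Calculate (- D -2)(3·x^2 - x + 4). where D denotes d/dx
- 6 x^{2} - 4 x - 7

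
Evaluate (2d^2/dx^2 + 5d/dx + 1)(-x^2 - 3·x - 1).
- x^{2} - 13 x - 20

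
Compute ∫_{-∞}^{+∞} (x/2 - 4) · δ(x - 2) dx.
-3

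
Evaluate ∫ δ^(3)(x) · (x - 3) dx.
0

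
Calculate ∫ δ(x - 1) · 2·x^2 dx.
2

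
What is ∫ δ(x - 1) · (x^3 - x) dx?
0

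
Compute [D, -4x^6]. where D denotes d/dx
- 24 x^{5}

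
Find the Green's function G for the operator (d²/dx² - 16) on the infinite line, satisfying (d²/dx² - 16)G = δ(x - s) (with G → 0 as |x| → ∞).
-\frac{e^{-4|x-s|}}{8}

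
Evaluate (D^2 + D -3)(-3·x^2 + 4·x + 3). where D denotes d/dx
9 x^{2} - 18 x - 11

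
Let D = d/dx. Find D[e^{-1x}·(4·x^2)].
4 x \left(2 - x\right) e^{- x}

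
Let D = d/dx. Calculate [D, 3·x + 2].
3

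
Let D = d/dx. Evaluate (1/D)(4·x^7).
\frac{x^{8}}{2}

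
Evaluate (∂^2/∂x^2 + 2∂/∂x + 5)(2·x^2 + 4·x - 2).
10 x^{2} + 28 x + 2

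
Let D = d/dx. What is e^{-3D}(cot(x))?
\cot{\left(x - 3 \right)}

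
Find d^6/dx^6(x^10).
151200 x^{4}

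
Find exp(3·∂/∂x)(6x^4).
6 x^{4} + 72 x^{3} + 324 x^{2} + 648 x + 486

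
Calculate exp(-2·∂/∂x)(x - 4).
x - 6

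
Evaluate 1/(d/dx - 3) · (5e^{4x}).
5 e^{4 x}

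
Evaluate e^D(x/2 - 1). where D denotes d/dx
\frac{x}{2} - \frac{1}{2}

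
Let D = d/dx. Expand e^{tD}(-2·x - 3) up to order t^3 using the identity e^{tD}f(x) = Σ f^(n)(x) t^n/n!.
- 2 t - 2 x - 3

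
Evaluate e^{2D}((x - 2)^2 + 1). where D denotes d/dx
x^{2} + 1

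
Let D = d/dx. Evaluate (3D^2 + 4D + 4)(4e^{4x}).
272 e^{4 x}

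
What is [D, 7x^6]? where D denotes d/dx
42 x^{5}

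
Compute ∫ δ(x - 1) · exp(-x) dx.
e^{-1}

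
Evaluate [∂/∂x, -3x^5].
- 15 x^{4}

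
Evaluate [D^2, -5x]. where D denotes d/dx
-10D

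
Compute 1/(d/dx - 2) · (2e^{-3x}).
- \frac{2 e^{- 3 x}}{5}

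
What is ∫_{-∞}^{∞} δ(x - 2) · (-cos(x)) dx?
- \cos{\left(2 \right)}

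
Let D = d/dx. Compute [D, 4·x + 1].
4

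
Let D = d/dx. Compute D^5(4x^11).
221760 x^{6}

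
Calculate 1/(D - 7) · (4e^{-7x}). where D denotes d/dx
- \frac{2 e^{- 7 x}}{7}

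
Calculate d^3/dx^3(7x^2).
0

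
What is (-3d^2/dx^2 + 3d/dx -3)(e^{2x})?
- 9 e^{2 x}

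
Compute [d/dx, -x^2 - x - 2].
- 2 x - 1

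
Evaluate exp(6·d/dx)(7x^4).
7 x^{4} + 168 x^{3} + 1512 x^{2} + 6048 x + 9072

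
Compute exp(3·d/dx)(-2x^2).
- 2 x^{2} - 12 x - 18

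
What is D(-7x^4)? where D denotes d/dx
- 28 x^{3}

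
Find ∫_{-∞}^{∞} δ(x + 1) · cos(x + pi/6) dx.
\sin{\left(1 + \frac{\pi}{3} \right)}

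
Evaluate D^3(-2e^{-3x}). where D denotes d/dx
54 e^{- 3 x}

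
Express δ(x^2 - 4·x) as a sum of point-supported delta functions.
\frac{\delta(x - 4) + \delta(x)}{4}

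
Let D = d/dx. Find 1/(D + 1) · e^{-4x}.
- \frac{e^{- 4 x}}{3}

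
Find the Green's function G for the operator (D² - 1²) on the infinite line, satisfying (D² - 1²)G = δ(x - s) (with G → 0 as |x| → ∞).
-\frac{e^{-|x-s|}}{2}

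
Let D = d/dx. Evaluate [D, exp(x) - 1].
e^{x}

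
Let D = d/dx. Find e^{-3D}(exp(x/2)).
e^{\frac{x}{2} - \frac{3}{2}}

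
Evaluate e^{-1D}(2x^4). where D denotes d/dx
2 x^{4} - 8 x^{3} + 12 x^{2} - 8 x + 2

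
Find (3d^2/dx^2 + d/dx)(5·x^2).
10 x + 30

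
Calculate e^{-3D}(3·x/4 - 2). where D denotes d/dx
\frac{3 x}{4} - \frac{17}{4}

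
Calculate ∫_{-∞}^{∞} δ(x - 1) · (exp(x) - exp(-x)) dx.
2 \sinh{\left(1 \right)}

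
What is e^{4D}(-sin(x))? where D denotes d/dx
- \sin{\left(x + 4 \right)}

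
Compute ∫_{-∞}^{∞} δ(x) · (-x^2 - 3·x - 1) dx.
-1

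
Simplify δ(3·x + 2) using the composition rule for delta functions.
\frac{\delta(x + 2/3)}{3}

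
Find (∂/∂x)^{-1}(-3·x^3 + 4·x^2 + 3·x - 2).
- \frac{3 x^{4}}{4} + \frac{4 x^{3}}{3} + \frac{3 x^{2}}{2} - 2 x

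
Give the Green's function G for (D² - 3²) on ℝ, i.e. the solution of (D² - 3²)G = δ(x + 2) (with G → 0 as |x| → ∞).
-\frac{e^{-3|x + 2|}}{6}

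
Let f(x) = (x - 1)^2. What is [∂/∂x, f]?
2 x - 2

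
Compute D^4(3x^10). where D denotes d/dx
15120 x^{6}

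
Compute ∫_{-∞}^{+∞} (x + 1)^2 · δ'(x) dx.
-2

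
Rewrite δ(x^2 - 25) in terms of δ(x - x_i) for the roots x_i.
\frac{\delta(x + 5) + \delta(x - 5)}{10}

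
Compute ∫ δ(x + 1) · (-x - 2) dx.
-1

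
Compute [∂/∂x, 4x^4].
16 x^{3}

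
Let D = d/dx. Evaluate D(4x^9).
36 x^{8}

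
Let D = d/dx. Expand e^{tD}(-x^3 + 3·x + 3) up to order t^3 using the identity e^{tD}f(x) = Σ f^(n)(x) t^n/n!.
- t^{3} - 3 t^{2} x - 3 t \left(x^{2} - 1\right) - x^{3} + 3 x + 3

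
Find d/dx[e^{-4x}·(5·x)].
5 \left(1 - 4 x\right) e^{- 4 x}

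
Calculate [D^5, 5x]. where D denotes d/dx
25D^{4}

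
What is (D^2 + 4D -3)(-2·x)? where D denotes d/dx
6 x - 8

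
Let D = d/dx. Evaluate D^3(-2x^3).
-12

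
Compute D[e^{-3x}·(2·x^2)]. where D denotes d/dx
2 x \left(2 - 3 x\right) e^{- 3 x}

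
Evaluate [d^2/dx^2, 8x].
16\frac{d}{dx}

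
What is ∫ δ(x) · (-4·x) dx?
0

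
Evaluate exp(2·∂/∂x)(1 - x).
- x - 1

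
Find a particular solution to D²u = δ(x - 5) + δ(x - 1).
\frac{|x - 5|}{2} + \frac{|x - 1|}{2}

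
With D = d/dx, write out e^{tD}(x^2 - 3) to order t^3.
t^{2} + 2 t x + x^{2} - 3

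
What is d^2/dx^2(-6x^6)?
- 180 x^{4}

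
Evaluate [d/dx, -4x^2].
- 8 x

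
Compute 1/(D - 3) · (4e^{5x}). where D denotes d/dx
2 e^{5 x}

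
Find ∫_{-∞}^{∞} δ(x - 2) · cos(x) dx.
\cos{\left(2 \right)}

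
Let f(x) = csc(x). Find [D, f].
- \cot{\left(x \right)} \csc{\left(x \right)}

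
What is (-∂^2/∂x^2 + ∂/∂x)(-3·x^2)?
6 - 6 x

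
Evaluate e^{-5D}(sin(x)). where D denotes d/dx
\sin{\left(x - 5 \right)}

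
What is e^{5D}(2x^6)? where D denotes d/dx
2 x^{6} + 60 x^{5} + 750 x^{4} + 5000 x^{3} + 18750 x^{2} + 37500 x + 31250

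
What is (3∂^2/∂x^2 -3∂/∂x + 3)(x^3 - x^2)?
3 x^{3} - 12 x^{2} + 24 x - 6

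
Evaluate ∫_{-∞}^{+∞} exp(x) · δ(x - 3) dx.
e^{3}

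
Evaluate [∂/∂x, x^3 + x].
3 x^{2} + 1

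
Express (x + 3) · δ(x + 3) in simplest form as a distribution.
0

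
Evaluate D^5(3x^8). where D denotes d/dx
20160 x^{3}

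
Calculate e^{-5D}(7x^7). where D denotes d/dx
7 x^{7} - 245 x^{6} + 3675 x^{5} - 30625 x^{4} + 153125 x^{3} - 459375 x^{2} + 765625 x - 546875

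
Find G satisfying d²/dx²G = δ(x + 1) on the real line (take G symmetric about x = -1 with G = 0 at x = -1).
\frac{|x + 1|}{2}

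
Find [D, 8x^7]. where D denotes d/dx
56 x^{6}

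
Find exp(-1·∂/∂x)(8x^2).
8 x^{2} - 16 x + 8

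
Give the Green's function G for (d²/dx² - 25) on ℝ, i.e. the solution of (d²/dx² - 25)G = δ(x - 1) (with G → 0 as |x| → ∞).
-\frac{e^{-5|x - 1|}}{10}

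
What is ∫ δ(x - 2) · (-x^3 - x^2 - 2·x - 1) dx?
-17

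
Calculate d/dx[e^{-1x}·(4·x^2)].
4 x \left(2 - x\right) e^{- x}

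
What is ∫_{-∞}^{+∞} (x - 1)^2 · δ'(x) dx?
2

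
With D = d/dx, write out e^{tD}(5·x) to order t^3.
5 t + 5 x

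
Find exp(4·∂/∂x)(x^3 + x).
x^{3} + 12 x^{2} + 49 x + 68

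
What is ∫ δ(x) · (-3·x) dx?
0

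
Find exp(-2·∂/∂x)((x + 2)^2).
x^{2}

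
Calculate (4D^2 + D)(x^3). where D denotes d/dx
3 x \left(x + 8\right)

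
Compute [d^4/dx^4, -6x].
-24\frac{d^{3}}{dx^{3}}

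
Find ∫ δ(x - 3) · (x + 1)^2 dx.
16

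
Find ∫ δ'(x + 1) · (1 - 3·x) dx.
3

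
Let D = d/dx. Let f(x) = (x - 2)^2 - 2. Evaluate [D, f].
2 x - 4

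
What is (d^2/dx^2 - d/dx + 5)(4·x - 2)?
20 x - 14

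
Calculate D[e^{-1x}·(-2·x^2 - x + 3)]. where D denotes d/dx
\left(2 x^{2} - 3 x - 4\right) e^{- x}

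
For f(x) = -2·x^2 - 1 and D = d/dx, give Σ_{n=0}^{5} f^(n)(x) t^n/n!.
- 2 t^{2} - 4 t x - 2 x^{2} - 1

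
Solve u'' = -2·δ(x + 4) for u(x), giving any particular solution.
-|x + 4|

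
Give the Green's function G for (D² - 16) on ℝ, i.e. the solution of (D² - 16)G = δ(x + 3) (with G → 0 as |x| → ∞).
-\frac{e^{-4|x + 3|}}{8}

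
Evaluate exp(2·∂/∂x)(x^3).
x^{3} + 6 x^{2} + 12 x + 8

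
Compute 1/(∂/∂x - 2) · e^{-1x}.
- \frac{e^{- x}}{3}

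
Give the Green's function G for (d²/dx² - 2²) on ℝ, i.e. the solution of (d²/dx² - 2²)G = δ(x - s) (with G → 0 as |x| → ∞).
-\frac{e^{-2|x-s|}}{4}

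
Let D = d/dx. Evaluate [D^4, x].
4D^{3}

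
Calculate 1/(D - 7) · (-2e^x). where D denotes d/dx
\frac{e^{x}}{3}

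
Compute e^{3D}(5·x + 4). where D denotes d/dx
5 x + 19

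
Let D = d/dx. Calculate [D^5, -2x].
-10D^{4}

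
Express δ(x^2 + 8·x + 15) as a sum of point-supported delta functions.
\frac{\delta(x + 5) + \delta(x + 3)}{2}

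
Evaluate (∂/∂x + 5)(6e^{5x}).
60 e^{5 x}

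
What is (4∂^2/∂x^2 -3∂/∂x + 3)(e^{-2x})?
25 e^{- 2 x}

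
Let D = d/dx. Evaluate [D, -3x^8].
- 24 x^{7}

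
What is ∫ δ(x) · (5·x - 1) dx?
-1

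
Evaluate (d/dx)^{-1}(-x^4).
- \frac{x^{5}}{5}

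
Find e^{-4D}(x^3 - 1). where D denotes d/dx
x^{3} - 12 x^{2} + 48 x - 65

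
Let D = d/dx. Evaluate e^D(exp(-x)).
e^{- x - 1}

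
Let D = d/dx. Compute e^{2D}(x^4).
x^{4} + 8 x^{3} + 24 x^{2} + 32 x + 16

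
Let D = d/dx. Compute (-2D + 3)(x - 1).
3 x - 5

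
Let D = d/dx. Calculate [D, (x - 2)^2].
2 x - 4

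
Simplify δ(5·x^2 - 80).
\frac{\delta(x - 4) + \delta(x + 4)}{40}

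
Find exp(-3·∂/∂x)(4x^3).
4 x^{3} - 36 x^{2} + 108 x - 108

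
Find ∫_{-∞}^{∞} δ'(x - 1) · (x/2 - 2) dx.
- \frac{1}{2}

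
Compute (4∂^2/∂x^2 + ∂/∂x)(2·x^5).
10 x^{3} \left(x + 16\right)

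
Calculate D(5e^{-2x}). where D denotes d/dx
- 10 e^{- 2 x}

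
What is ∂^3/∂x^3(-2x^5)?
- 120 x^{2}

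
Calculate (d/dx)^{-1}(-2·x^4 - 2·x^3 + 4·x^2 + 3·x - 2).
- \frac{2 x^{5}}{5} - \frac{x^{4}}{2} + \frac{4 x^{3}}{3} + \frac{3 x^{2}}{2} - 2 x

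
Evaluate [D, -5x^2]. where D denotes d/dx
- 10 x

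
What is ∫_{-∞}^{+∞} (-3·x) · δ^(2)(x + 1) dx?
0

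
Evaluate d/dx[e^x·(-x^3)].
x^{2} \left(- x - 3\right) e^{x}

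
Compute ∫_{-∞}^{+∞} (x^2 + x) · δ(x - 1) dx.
2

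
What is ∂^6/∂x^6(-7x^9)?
- 423360 x^{3}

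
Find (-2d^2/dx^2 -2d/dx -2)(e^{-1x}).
- 2 e^{- x}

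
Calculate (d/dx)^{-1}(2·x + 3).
x^{2} + 3 x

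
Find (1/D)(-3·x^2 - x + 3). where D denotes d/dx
- x^{3} - \frac{x^{2}}{2} + 3 x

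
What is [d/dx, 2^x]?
2^{x} \log{\left(2 \right)}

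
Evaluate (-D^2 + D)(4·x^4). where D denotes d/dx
16 x^{2} \left(x - 3\right)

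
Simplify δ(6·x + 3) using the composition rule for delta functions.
\frac{\delta(x + 1/2)}{6}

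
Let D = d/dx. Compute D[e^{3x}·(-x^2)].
x \left(- 3 x - 2\right) e^{3 x}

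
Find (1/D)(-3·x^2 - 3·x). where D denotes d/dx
- x^{3} - \frac{3 x^{2}}{2}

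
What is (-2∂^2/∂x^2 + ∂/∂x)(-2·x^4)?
8 x^{2} \left(6 - x\right)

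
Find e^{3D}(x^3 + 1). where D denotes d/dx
x^{3} + 9 x^{2} + 27 x + 28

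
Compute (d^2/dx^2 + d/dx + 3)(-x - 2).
- 3 x - 7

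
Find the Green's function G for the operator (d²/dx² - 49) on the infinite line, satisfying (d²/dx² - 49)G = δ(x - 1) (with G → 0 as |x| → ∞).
-\frac{e^{-7|x - 1|}}{14}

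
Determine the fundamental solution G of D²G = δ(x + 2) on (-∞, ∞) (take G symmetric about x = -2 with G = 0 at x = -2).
\frac{|x + 2|}{2}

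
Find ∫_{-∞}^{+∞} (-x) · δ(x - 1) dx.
-1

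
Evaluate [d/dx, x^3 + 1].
3 x^{2}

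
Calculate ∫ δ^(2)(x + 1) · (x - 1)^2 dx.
2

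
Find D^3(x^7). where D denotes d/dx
210 x^{4}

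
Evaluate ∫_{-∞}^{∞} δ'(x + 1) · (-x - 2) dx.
1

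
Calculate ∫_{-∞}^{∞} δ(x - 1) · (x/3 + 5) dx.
\frac{16}{3}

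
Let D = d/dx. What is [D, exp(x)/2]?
\frac{e^{x}}{2}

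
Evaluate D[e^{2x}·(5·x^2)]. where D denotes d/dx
10 x \left(x + 1\right) e^{2 x}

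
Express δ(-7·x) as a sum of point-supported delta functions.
\frac{\delta(x)}{7}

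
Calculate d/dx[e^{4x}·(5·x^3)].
x^{2} \left(20 x + 15\right) e^{4 x}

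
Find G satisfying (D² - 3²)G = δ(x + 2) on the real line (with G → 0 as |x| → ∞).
-\frac{e^{-3|x + 2|}}{6}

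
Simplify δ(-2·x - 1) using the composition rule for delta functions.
\frac{\delta(x + 1/2)}{2}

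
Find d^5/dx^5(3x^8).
20160 x^{3}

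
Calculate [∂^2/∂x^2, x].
2\frac{d}{dx}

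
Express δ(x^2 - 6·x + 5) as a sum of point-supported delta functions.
\frac{\delta(x - 1) + \delta(x - 5)}{4}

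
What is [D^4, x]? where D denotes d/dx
4D^{3}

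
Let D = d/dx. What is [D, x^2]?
2 x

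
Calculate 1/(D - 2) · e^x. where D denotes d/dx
- e^{x}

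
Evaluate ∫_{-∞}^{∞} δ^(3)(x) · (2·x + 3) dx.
0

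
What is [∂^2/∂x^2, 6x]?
12\frac{d}{dx}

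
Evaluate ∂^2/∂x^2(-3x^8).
- 168 x^{6}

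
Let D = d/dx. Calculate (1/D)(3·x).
\frac{3 x^{2}}{2}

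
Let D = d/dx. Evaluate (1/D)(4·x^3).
x^{4}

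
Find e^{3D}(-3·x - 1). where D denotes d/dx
- 3 x - 10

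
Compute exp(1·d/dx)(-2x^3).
- 2 x^{3} - 6 x^{2} - 6 x - 2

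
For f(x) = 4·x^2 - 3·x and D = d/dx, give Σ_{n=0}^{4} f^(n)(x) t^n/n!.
4 t^{2} + t \left(8 x - 3\right) + 4 x^{2} - 3 x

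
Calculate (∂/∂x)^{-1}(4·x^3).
x^{4}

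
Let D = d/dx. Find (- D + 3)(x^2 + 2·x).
3 x^{2} + 4 x - 2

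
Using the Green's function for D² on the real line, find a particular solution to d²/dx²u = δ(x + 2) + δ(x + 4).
\frac{|x + 2|}{2} + \frac{|x + 4|}{2}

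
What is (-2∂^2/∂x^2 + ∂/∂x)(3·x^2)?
6 x - 12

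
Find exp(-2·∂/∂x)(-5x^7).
- 5 x^{7} + 70 x^{6} - 420 x^{5} + 1400 x^{4} - 2800 x^{3} + 3360 x^{2} - 2240 x + 640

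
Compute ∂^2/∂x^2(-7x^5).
- 140 x^{3}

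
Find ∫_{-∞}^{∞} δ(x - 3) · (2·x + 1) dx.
7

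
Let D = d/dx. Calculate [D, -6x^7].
- 42 x^{6}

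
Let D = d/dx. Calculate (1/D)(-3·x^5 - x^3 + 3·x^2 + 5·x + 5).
- \frac{x^{6}}{2} - \frac{x^{4}}{4} + x^{3} + \frac{5 x^{2}}{2} + 5 x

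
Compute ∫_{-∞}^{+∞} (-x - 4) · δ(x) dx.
-4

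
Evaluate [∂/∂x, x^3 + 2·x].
3 x^{2} + 2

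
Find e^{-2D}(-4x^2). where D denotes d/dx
- 4 x^{2} + 16 x - 16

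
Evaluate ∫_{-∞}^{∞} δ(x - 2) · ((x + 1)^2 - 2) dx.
7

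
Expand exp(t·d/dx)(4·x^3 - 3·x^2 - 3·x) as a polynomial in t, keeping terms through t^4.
4 t^{3} + t^{2} \left(12 x - 3\right) - 3 t \left(- 4 x^{2} + 2 x + 1\right) + 4 x^{3} - 3 x^{2} - 3 x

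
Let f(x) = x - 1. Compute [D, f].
1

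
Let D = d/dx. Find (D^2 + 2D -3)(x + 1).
- 3 x - 1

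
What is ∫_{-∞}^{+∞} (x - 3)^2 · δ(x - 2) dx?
1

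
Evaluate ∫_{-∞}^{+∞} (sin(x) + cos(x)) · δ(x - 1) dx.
\cos{\left(1 \right)} + \sin{\left(1 \right)}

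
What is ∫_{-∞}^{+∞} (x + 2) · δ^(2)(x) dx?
0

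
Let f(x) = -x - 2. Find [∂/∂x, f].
-1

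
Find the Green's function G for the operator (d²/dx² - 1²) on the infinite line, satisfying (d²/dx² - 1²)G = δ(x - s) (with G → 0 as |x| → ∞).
-\frac{e^{-|x-s|}}{2}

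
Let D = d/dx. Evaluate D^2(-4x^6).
- 120 x^{4}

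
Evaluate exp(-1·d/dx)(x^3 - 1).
x^{3} - 3 x^{2} + 3 x - 2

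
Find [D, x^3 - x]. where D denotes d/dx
3 x^{2} - 1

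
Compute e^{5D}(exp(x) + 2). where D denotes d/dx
e^{x + 5} + 2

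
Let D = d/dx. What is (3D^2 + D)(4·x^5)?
20 x^{3} \left(x + 12\right)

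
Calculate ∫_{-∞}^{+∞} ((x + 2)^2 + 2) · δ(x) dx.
6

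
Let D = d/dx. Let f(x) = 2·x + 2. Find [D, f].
2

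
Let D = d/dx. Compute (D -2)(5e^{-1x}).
- 15 e^{- x}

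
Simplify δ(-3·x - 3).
\frac{\delta(x + 1)}{3}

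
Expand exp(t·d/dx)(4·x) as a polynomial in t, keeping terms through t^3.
4 t + 4 x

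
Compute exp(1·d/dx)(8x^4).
8 x^{4} + 32 x^{3} + 48 x^{2} + 32 x + 8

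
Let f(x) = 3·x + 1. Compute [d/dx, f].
3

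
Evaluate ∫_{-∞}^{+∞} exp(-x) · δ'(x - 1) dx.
e^{-1}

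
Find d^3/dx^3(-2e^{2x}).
- 16 e^{2 x}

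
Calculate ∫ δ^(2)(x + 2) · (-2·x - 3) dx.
0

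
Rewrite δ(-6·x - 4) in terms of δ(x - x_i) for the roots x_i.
\frac{\delta(x + 2/3)}{6}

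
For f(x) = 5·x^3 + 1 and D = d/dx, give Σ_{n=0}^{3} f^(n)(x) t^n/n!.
5 t^{3} + 15 t^{2} x + 15 t x^{2} + 5 x^{3} + 1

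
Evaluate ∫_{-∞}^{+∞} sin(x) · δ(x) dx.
0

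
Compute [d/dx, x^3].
3 x^{2}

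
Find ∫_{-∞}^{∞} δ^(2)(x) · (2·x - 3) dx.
0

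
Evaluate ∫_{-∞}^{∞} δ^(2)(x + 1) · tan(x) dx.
- 2 \tan^{3}{\left(1 \right)} - 2 \tan{\left(1 \right)}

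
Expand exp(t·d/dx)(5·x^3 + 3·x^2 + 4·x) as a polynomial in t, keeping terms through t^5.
5 t^{3} + t^{2} \left(15 x + 3\right) + t \left(15 x^{2} + 6 x + 4\right) + 5 x^{3} + 3 x^{2} + 4 x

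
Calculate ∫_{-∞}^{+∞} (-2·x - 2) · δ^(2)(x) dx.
0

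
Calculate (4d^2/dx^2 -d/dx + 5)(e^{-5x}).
110 e^{- 5 x}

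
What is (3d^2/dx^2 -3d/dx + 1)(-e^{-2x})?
- 19 e^{- 2 x}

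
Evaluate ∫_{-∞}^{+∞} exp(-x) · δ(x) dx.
1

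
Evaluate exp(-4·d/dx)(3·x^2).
3 x^{2} - 24 x + 48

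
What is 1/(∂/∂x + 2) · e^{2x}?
\frac{e^{2 x}}{4}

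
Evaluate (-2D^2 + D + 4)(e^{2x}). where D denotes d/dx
- 2 e^{2 x}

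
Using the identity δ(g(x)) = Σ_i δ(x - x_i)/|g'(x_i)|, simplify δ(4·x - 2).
\frac{\delta(x - 1/2)}{4}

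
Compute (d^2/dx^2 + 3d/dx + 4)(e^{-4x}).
8 e^{- 4 x}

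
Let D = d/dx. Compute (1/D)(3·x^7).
\frac{3 x^{8}}{8}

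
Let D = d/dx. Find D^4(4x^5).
480 x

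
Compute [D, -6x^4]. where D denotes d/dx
- 24 x^{3}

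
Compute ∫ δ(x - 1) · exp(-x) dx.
e^{-1}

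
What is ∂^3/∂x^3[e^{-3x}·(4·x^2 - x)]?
9 \left(- 12 x^{2} + 27 x - 11\right) e^{- 3 x}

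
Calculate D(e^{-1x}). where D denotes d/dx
- e^{- x}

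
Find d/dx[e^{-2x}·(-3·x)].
3 \left(2 x - 1\right) e^{- 2 x}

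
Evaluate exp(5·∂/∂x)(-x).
- x - 5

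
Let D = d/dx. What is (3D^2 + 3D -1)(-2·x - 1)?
2 x - 5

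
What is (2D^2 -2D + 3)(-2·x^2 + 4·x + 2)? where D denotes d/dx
- 6 x^{2} + 20 x - 10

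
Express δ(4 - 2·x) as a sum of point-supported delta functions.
\frac{\delta(x - 2)}{2}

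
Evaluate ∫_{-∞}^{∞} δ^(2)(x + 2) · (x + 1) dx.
0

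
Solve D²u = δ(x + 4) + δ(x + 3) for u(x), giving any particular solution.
\frac{|x + 4|}{2} + \frac{|x + 3|}{2}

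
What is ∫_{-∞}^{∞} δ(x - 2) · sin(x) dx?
\sin{\left(2 \right)}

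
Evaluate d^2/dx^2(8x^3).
48 x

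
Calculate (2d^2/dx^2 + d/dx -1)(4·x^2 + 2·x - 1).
- 4 x^{2} + 6 x + 19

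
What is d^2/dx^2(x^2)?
2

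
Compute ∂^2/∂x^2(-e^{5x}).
- 25 e^{5 x}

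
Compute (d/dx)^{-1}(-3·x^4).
- \frac{3 x^{5}}{5}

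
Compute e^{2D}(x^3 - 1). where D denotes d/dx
x^{3} + 6 x^{2} + 12 x + 7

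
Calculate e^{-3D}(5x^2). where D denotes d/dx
5 x^{2} - 30 x + 45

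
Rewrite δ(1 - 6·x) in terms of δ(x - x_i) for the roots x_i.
\frac{\delta(x - 1/6)}{6}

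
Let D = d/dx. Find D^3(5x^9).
2520 x^{6}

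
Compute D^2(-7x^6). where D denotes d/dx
- 210 x^{4}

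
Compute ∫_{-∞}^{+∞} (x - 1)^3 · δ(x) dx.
-1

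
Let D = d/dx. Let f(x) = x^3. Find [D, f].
3 x^{2}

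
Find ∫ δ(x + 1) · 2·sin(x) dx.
- 2 \sin{\left(1 \right)}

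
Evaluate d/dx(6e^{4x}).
24 e^{4 x}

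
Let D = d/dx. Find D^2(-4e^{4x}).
- 64 e^{4 x}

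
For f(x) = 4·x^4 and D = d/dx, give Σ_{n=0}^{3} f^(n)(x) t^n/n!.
4 x \left(4 t^{3} + 6 t^{2} x + 4 t x^{2} + x^{3}\right)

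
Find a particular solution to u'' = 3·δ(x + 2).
\frac{3|x + 2|}{2}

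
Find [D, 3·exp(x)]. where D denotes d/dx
3 e^{x}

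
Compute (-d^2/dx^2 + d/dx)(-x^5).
5 x^{3} \left(4 - x\right)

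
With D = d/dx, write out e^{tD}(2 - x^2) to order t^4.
- t^{2} - 2 t x - x^{2} + 2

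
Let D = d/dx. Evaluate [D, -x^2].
- 2 x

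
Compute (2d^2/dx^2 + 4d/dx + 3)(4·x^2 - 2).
12 x^{2} + 32 x + 10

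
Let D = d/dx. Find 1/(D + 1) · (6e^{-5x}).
- \frac{3 e^{- 5 x}}{2}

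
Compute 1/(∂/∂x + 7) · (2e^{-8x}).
- 2 e^{- 8 x}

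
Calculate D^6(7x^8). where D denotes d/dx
141120 x^{2}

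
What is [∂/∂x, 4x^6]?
24 x^{5}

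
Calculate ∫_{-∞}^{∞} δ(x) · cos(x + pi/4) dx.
\frac{\sqrt{2}}{2}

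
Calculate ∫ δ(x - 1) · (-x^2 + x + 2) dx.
2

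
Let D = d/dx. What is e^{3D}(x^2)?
x^{2} + 6 x + 9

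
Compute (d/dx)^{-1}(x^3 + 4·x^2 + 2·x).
\frac{x^{4}}{4} + \frac{4 x^{3}}{3} + x^{2}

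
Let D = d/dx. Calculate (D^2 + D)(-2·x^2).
- 4 x - 4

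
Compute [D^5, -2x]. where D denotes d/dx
-10D^{4}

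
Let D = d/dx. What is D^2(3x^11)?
330 x^{9}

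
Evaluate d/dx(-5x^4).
- 20 x^{3}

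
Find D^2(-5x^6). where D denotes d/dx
- 150 x^{4}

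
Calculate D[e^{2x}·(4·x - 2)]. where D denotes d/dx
8 x e^{2 x}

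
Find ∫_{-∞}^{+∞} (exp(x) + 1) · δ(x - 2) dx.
1 + e^{2}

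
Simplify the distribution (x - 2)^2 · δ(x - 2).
0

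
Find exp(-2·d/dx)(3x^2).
3 x^{2} - 12 x + 12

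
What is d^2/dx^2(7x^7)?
294 x^{5}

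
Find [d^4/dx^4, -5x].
-20\frac{d^{3}}{dx^{3}}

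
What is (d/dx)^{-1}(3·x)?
\frac{3 x^{2}}{2}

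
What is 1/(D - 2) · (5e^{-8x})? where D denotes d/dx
- \frac{e^{- 8 x}}{2}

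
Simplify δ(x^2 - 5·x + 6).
\frac{\delta(x - 2) + \delta(x - 3)}{1}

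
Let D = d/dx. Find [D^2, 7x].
14D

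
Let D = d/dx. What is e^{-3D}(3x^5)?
3 x^{5} - 45 x^{4} + 270 x^{3} - 810 x^{2} + 1215 x - 729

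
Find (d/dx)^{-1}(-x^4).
- \frac{x^{5}}{5}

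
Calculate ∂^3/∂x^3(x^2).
0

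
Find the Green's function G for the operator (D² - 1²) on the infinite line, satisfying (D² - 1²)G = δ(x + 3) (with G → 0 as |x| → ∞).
-\frac{e^{-|x + 3|}}{2}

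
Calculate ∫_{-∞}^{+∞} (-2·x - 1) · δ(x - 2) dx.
-5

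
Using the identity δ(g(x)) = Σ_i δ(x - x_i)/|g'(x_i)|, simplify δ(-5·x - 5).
\frac{\delta(x + 1)}{5}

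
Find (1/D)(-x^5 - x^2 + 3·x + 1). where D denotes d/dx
- \frac{x^{6}}{6} - \frac{x^{3}}{3} + \frac{3 x^{2}}{2} + x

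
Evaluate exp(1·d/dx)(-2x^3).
- 2 x^{3} - 6 x^{2} - 6 x - 2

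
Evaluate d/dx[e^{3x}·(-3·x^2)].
3 x \left(- 3 x - 2\right) e^{3 x}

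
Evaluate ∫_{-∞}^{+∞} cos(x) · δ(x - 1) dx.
\cos{\left(1 \right)}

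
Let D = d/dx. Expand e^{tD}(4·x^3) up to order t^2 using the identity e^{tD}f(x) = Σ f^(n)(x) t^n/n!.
4 x \left(3 t^{2} + 3 t x + x^{2}\right)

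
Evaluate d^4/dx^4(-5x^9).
- 15120 x^{5}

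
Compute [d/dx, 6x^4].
24 x^{3}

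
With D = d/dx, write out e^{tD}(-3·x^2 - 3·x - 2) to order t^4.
- 3 t^{2} - 3 t \left(2 x + 1\right) - 3 x^{2} - 3 x - 2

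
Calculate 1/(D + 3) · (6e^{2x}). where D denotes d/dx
\frac{6 e^{2 x}}{5}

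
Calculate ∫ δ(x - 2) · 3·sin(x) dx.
3 \sin{\left(2 \right)}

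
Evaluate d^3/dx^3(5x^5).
300 x^{2}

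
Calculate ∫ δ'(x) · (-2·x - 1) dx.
2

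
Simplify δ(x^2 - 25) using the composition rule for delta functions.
\frac{\delta(x - 5) + \delta(x + 5)}{10}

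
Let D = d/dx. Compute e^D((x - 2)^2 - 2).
x^{2} - 2 x - 1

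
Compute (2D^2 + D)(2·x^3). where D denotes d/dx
6 x \left(x + 4\right)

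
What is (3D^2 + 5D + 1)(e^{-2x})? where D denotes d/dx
3 e^{- 2 x}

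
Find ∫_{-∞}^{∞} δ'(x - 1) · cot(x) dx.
\frac{1}{\sin^{2}{\left(1 \right)}}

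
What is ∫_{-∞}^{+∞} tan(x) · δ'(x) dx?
-1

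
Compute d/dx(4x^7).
28 x^{6}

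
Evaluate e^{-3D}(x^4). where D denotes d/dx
x^{4} - 12 x^{3} + 54 x^{2} - 108 x + 81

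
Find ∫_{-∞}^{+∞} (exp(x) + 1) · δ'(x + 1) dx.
- \frac{1}{e}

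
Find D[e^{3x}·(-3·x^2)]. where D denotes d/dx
3 x \left(- 3 x - 2\right) e^{3 x}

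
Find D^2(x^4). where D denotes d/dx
12 x^{2}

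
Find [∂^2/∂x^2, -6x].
-12\frac{d}{dx}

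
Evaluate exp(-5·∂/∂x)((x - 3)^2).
x^{2} - 16 x + 64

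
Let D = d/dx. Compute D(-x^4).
- 4 x^{3}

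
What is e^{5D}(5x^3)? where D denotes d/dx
5 x^{3} + 75 x^{2} + 375 x + 625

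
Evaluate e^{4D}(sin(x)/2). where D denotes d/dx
\frac{\sin{\left(x + 4 \right)}}{2}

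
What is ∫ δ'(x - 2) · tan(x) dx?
- \frac{1}{\cos^{2}{\left(2 \right)}}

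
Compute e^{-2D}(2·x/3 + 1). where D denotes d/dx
\frac{2 x}{3} - \frac{1}{3}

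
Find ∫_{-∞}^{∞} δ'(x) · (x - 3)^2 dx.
6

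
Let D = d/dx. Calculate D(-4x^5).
- 20 x^{4}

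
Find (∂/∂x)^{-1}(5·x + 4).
\frac{5 x^{2}}{2} + 4 x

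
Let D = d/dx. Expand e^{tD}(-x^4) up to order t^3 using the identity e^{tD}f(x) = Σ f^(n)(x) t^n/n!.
x \left(- 4 t^{3} - 6 t^{2} x - 4 t x^{2} - x^{3}\right)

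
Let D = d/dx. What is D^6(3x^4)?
0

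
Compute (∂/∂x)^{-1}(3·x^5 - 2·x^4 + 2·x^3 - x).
\frac{x^{6}}{2} - \frac{2 x^{5}}{5} + \frac{x^{4}}{2} - \frac{x^{2}}{2}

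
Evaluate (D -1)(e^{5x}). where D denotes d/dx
4 e^{5 x}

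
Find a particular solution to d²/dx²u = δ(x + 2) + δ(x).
\frac{|x + 2|}{2} + \frac{|x|}{2}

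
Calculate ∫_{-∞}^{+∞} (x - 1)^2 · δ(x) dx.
1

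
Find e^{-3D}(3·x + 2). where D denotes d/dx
3 x - 7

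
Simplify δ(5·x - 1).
\frac{\delta(x - 1/5)}{5}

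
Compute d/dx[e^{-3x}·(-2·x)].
2 \left(3 x - 1\right) e^{- 3 x}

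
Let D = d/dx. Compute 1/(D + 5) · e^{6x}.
\frac{e^{6 x}}{11}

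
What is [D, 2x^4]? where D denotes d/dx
8 x^{3}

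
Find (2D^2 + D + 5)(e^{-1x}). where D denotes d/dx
6 e^{- x}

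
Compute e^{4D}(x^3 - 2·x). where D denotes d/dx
x^{3} + 12 x^{2} + 46 x + 56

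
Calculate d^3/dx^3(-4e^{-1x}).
4 e^{- x}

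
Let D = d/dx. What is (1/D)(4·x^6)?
\frac{4 x^{7}}{7}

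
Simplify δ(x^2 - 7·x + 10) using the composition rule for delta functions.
\frac{\delta(x - 5) + \delta(x - 2)}{3}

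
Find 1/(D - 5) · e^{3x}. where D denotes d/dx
- \frac{e^{3 x}}{2}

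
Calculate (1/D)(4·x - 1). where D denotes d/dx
2 x^{2} - x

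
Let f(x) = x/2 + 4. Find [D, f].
\frac{1}{2}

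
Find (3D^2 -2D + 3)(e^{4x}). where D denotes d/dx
43 e^{4 x}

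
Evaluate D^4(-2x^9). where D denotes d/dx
- 6048 x^{5}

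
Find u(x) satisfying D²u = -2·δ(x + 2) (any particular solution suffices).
-|x + 2|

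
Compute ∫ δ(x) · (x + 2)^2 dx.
4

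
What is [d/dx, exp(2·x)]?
2 e^{2 x}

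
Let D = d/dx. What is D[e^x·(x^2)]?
x \left(x + 2\right) e^{x}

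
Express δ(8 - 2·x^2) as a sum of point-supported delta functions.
\frac{\delta(x - 2) + \delta(x + 2)}{8}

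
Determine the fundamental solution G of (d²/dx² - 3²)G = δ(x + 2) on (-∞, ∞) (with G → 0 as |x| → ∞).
-\frac{e^{-3|x + 2|}}{6}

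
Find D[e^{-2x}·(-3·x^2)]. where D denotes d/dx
6 x \left(x - 1\right) e^{- 2 x}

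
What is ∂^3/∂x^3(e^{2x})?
8 e^{2 x}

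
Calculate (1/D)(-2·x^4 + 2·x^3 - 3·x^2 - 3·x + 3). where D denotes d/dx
- \frac{2 x^{5}}{5} + \frac{x^{4}}{2} - x^{3} - \frac{3 x^{2}}{2} + 3 x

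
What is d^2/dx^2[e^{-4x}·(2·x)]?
16 \left(2 x - 1\right) e^{- 4 x}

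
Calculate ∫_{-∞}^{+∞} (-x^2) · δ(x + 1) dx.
-1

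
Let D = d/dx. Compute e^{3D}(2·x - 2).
2 x + 4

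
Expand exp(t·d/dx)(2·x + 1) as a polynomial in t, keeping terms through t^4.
2 t + 2 x + 1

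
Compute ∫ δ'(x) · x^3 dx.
0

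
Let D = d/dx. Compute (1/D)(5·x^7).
\frac{5 x^{8}}{8}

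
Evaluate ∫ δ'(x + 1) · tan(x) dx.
- \tan^{2}{\left(1 \right)} - 1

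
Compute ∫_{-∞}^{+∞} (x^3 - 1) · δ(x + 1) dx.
-2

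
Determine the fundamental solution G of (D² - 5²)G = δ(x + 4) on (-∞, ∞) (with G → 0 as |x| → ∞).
-\frac{e^{-5|x + 4|}}{10}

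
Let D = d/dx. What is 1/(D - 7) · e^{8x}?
e^{8 x}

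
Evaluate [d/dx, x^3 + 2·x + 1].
3 x^{2} + 2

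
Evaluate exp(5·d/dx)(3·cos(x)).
3 \cos{\left(x + 5 \right)}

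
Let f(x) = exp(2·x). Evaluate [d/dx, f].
2 e^{2 x}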